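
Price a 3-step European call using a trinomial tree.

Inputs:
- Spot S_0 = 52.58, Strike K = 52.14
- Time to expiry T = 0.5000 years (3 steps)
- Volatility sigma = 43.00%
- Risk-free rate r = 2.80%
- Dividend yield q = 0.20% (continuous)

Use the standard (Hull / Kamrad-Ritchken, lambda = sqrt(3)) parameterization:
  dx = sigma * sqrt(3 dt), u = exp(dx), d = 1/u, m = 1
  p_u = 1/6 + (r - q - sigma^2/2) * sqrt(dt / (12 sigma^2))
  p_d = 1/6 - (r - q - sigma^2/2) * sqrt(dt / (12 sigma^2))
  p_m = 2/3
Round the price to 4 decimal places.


Answer: Price = V(0,0) = 6.3255

Derivation:
dt = T/N = 0.166667; dx = sigma*sqrt(3*dt) = 0.304056
u = exp(dx) = 1.355345; d = 1/u = 0.737820
p_u = 0.148455, p_m = 0.666667, p_d = 0.184879
Discount per step: exp(-r*dt) = 0.995344
Stock lattice S(k, j) with j the centered position index:
  k=0: S(0,+0) = 52.5800
  k=1: S(1,-1) = 38.7946; S(1,+0) = 52.5800; S(1,+1) = 71.2640
  k=2: S(2,-2) = 28.6234; S(2,-1) = 38.7946; S(2,+0) = 52.5800; S(2,+1) = 71.2640; S(2,+2) = 96.5873
  k=3: S(3,-3) = 21.1189; S(3,-2) = 28.6234; S(3,-1) = 38.7946; S(3,+0) = 52.5800; S(3,+1) = 71.2640; S(3,+2) = 96.5873; S(3,+3) = 130.9091
Terminal payoffs V(N, j) = max(S_T - K, 0):
  V(3,-3) = 0.000000; V(3,-2) = 0.000000; V(3,-1) = 0.000000; V(3,+0) = 0.440000; V(3,+1) = 19.124032; V(3,+2) = 44.447338; V(3,+3) = 78.769149
Backward induction: V(k, j) = exp(-r*dt) * [p_u * V(k+1, j+1) + p_m * V(k+1, j) + p_d * V(k+1, j-1)]
  V(2,-2) = exp(-r*dt) * [p_u*0.000000 + p_m*0.000000 + p_d*0.000000] = 0.000000
  V(2,-1) = exp(-r*dt) * [p_u*0.440000 + p_m*0.000000 + p_d*0.000000] = 0.065016
  V(2,+0) = exp(-r*dt) * [p_u*19.124032 + p_m*0.440000 + p_d*0.000000] = 3.117799
  V(2,+1) = exp(-r*dt) * [p_u*44.447338 + p_m*19.124032 + p_d*0.440000] = 19.338653
  V(2,+2) = exp(-r*dt) * [p_u*78.769149 + p_m*44.447338 + p_d*19.124032] = 44.651962
  V(1,-1) = exp(-r*dt) * [p_u*3.117799 + p_m*0.065016 + p_d*0.000000] = 0.503839
  V(1,+0) = exp(-r*dt) * [p_u*19.338653 + p_m*3.117799 + p_d*0.065016] = 4.938364
  V(1,+1) = exp(-r*dt) * [p_u*44.651962 + p_m*19.338653 + p_d*3.117799] = 20.004067
  V(0,+0) = exp(-r*dt) * [p_u*20.004067 + p_m*4.938364 + p_d*0.503839] = 6.325499


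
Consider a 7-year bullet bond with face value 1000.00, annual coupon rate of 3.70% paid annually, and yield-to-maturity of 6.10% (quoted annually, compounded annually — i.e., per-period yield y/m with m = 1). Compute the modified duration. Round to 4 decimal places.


Answer: Modified duration = 5.8731

Derivation:
Coupon per period c = face * coupon_rate / m = 37.000000
Periods per year m = 1; per-period yield y/m = 0.061000
Number of cashflows N = 7
Cashflows (t years, CF_t, discount factor 1/(1+y/m)^(m*t), PV):
  t = 1.0000: CF_t = 37.000000, DF = 0.942507, PV = 34.872762
  t = 2.0000: CF_t = 37.000000, DF = 0.888320, PV = 32.867824
  t = 3.0000: CF_t = 37.000000, DF = 0.837247, PV = 30.978157
  t = 4.0000: CF_t = 37.000000, DF = 0.789112, PV = 29.197132
  t = 5.0000: CF_t = 37.000000, DF = 0.743743, PV = 27.518503
  t = 6.0000: CF_t = 37.000000, DF = 0.700983, PV = 25.936384
  t = 7.0000: CF_t = 1037.000000, DF = 0.660682, PV = 685.126978
Price P = sum_t PV_t = 866.497739
First compute Macaulay numerator sum_t t * PV_t:
  t * PV_t at t = 1.0000: 34.872762
  t * PV_t at t = 2.0000: 65.735649
  t * PV_t at t = 3.0000: 92.934470
  t * PV_t at t = 4.0000: 116.788527
  t * PV_t at t = 5.0000: 137.592515
  t * PV_t at t = 6.0000: 155.618302
  t * PV_t at t = 7.0000: 4795.888848
Macaulay duration D = 5399.431071 / 866.497739 = 6.231327
Modified duration = D / (1 + y/m) = 6.231327 / (1 + 0.061000) = 5.873070


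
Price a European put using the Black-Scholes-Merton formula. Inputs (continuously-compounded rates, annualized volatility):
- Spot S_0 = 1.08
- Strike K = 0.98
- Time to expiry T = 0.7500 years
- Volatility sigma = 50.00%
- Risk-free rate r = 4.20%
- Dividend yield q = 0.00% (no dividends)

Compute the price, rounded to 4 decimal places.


Answer: Price = 0.1162

Derivation:
d1 = (ln(S/K) + (r - q + 0.5*sigma^2) * T) / (sigma * sqrt(T)) = 0.51364255
d2 = d1 - sigma * sqrt(T) = 0.08062985
exp(-rT) = 0.96899096; exp(-qT) = 1.00000000
P = K * exp(-rT) * N(-d2) - S_0 * exp(-qT) * N(-d1)
N(-d1) = 0.30375096; N(-d2) = 0.46786816
P = 0.9800 * 0.96899096 * 0.46786816 - 1.0800 * 1.00000000 * 0.30375096 = 0.1162


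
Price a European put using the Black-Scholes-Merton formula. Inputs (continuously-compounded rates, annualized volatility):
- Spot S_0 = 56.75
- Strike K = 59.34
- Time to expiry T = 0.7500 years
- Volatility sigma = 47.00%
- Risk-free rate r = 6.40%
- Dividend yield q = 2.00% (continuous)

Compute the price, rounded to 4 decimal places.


Answer: Price = 9.3990

Derivation:
d1 = (ln(S/K) + (r - q + 0.5*sigma^2) * T) / (sigma * sqrt(T)) = 0.17494829
d2 = d1 - sigma * sqrt(T) = -0.23208365
exp(-rT) = 0.95313379; exp(-qT) = 0.98511194
P = K * exp(-rT) * N(-d2) - S_0 * exp(-qT) * N(-d1)
N(-d1) = 0.43056013; N(-d2) = 0.59176348
P = 59.3400 * 0.95313379 * 0.59176348 - 56.7500 * 0.98511194 * 0.43056013 = 9.3990


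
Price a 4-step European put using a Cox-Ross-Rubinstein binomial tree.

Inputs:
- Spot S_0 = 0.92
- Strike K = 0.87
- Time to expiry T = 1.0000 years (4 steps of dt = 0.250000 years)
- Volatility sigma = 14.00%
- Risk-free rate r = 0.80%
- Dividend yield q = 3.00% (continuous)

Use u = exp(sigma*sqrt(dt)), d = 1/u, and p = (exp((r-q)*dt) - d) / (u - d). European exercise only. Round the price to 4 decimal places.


dt = T/N = 0.250000
u = exp(sigma*sqrt(dt)) = 1.072508; d = 1/u = 0.932394
p = (exp((r-q)*dt) - d) / (u - d) = 0.443361
Discount per step: exp(-r*dt) = 0.998002
Stock lattice S(k, i) with i counting down-moves:
  k=0: S(0,0) = 0.9200
  k=1: S(1,0) = 0.9867; S(1,1) = 0.8578
  k=2: S(2,0) = 1.0583; S(2,1) = 0.9200; S(2,2) = 0.7998
  k=3: S(3,0) = 1.1350; S(3,1) = 0.9867; S(3,2) = 0.8578; S(3,3) = 0.7457
  k=4: S(4,0) = 1.2173; S(4,1) = 1.0583; S(4,2) = 0.9200; S(4,3) = 0.7998; S(4,4) = 0.6953
Terminal payoffs V(N, i) = max(K - S_T, 0):
  V(4,0) = 0.000000; V(4,1) = 0.000000; V(4,2) = 0.000000; V(4,3) = 0.070190; V(4,4) = 0.174679
Backward induction: V(k, i) = exp(-r*dt) * [p * V(k+1, i) + (1-p) * V(k+1, i+1)].
  V(3,0) = exp(-r*dt) * [p*0.000000 + (1-p)*0.000000] = 0.000000
  V(3,1) = exp(-r*dt) * [p*0.000000 + (1-p)*0.000000] = 0.000000
  V(3,2) = exp(-r*dt) * [p*0.000000 + (1-p)*0.070190] = 0.038993
  V(3,3) = exp(-r*dt) * [p*0.070190 + (1-p)*0.174679] = 0.128096
  V(2,0) = exp(-r*dt) * [p*0.000000 + (1-p)*0.000000] = 0.000000
  V(2,1) = exp(-r*dt) * [p*0.000000 + (1-p)*0.038993] = 0.021661
  V(2,2) = exp(-r*dt) * [p*0.038993 + (1-p)*0.128096] = 0.088414
  V(1,0) = exp(-r*dt) * [p*0.000000 + (1-p)*0.021661] = 0.012034
  V(1,1) = exp(-r*dt) * [p*0.021661 + (1-p)*0.088414] = 0.058701
  V(0,0) = exp(-r*dt) * [p*0.012034 + (1-p)*0.058701] = 0.037935

Answer: Price = V(0,0) = 0.0379


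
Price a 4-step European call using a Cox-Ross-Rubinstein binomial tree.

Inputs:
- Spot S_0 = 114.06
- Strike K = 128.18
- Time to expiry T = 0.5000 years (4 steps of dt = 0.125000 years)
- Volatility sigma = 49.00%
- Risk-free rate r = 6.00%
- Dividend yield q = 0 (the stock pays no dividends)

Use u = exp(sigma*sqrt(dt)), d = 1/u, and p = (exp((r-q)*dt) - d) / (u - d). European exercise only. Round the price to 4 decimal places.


dt = T/N = 0.125000
u = exp(sigma*sqrt(dt)) = 1.189153; d = 1/u = 0.840935
p = (exp((r-q)*dt) - d) / (u - d) = 0.478417
Discount per step: exp(-r*dt) = 0.992528
Stock lattice S(k, i) with i counting down-moves:
  k=0: S(0,0) = 114.0600
  k=1: S(1,0) = 135.6348; S(1,1) = 95.9170
  k=2: S(2,0) = 161.2905; S(2,1) = 114.0600; S(2,2) = 80.6600
  k=3: S(3,0) = 191.7990; S(3,1) = 135.6348; S(3,2) = 95.9170; S(3,3) = 67.8298
  k=4: S(4,0) = 228.0784; S(4,1) = 161.2905; S(4,2) = 114.0600; S(4,3) = 80.6600; S(4,4) = 57.0404
Terminal payoffs V(N, i) = max(S_T - K, 0):
  V(4,0) = 99.898364; V(4,1) = 33.110478; V(4,2) = 0.000000; V(4,3) = 0.000000; V(4,4) = 0.000000
Backward induction: V(k, i) = exp(-r*dt) * [p * V(k+1, i) + (1-p) * V(k+1, i+1)].
  V(3,0) = exp(-r*dt) * [p*99.898364 + (1-p)*33.110478] = 64.576785
  V(3,1) = exp(-r*dt) * [p*33.110478 + (1-p)*0.000000] = 15.722252
  V(3,2) = exp(-r*dt) * [p*0.000000 + (1-p)*0.000000] = 0.000000
  V(3,3) = exp(-r*dt) * [p*0.000000 + (1-p)*0.000000] = 0.000000
  V(2,0) = exp(-r*dt) * [p*64.576785 + (1-p)*15.722252] = 38.802970
  V(2,1) = exp(-r*dt) * [p*15.722252 + (1-p)*0.000000] = 7.465589
  V(2,2) = exp(-r*dt) * [p*0.000000 + (1-p)*0.000000] = 0.000000
  V(1,0) = exp(-r*dt) * [p*38.802970 + (1-p)*7.465589] = 22.290117
  V(1,1) = exp(-r*dt) * [p*7.465589 + (1-p)*0.000000] = 3.544977
  V(0,0) = exp(-r*dt) * [p*22.290117 + (1-p)*3.544977] = 12.419473

Answer: Price = V(0,0) = 12.4195


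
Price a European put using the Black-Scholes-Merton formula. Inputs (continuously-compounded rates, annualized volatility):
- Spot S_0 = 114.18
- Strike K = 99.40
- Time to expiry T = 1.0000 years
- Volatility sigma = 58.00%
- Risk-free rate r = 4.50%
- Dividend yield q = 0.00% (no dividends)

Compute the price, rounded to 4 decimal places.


d1 = (ln(S/K) + (r - q + 0.5*sigma^2) * T) / (sigma * sqrt(T)) = 0.60659317
d2 = d1 - sigma * sqrt(T) = 0.02659317
exp(-rT) = 0.95599748; exp(-qT) = 1.00000000
P = K * exp(-rT) * N(-d2) - S_0 * exp(-qT) * N(-d1)
N(-d1) = 0.27206047; N(-d2) = 0.48939211
P = 99.4000 * 0.95599748 * 0.48939211 - 114.1800 * 1.00000000 * 0.27206047 = 15.4412

Answer: Price = 15.4412


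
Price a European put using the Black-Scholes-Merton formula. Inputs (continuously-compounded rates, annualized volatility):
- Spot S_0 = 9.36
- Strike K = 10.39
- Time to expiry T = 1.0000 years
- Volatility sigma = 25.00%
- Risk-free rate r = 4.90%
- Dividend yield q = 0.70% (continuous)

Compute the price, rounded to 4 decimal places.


d1 = (ln(S/K) + (r - q + 0.5*sigma^2) * T) / (sigma * sqrt(T)) = -0.12459406
d2 = d1 - sigma * sqrt(T) = -0.37459406
exp(-rT) = 0.95218113; exp(-qT) = 0.99302444
P = K * exp(-rT) * N(-d2) - S_0 * exp(-qT) * N(-d1)
N(-d1) = 0.54957753; N(-d2) = 0.64601880
P = 10.3900 * 0.95218113 * 0.64601880 - 9.3600 * 0.99302444 * 0.54957753 = 1.2830

Answer: Price = 1.2830


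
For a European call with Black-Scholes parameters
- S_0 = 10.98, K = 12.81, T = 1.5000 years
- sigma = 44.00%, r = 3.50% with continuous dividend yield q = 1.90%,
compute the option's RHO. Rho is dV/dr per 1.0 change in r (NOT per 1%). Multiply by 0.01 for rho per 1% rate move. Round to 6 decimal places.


d1 = 0.0279266329; d2 = -0.5109611105
phi(d1) = 0.3987867438; exp(-qT) = 0.9719022941; exp(-rT) = 0.9488543211
N(d2) = 0.3046891442
Rho = K*T*exp(-rT)*N(d2) = 12.8100 * 1.5000 * 0.9488543211 * 0.3046891442 = 5.555164

Answer: Rho = 5.555164


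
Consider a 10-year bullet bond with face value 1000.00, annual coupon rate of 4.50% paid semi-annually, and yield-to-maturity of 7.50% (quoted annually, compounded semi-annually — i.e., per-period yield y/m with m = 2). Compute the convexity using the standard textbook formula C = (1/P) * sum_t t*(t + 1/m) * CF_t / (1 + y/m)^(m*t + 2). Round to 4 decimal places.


Coupon per period c = face * coupon_rate / m = 22.500000
Periods per year m = 2; per-period yield y/m = 0.037500
Number of cashflows N = 20
Cashflows (t years, CF_t, discount factor 1/(1+y/m)^(m*t), PV):
  t = 0.5000: CF_t = 22.500000, DF = 0.963855, PV = 21.686747
  t = 1.0000: CF_t = 22.500000, DF = 0.929017, PV = 20.902889
  t = 1.5000: CF_t = 22.500000, DF = 0.895438, PV = 20.147363
  t = 2.0000: CF_t = 22.500000, DF = 0.863073, PV = 19.419145
  t = 2.5000: CF_t = 22.500000, DF = 0.831878, PV = 18.717248
  t = 3.0000: CF_t = 22.500000, DF = 0.801810, PV = 18.040721
  t = 3.5000: CF_t = 22.500000, DF = 0.772829, PV = 17.388647
  t = 4.0000: CF_t = 22.500000, DF = 0.744895, PV = 16.760141
  t = 4.5000: CF_t = 22.500000, DF = 0.717971, PV = 16.154353
  t = 5.0000: CF_t = 22.500000, DF = 0.692020, PV = 15.570461
  t = 5.5000: CF_t = 22.500000, DF = 0.667008, PV = 15.007673
  t = 6.0000: CF_t = 22.500000, DF = 0.642899, PV = 14.465227
  t = 6.5000: CF_t = 22.500000, DF = 0.619662, PV = 13.942387
  t = 7.0000: CF_t = 22.500000, DF = 0.597264, PV = 13.438446
  t = 7.5000: CF_t = 22.500000, DF = 0.575676, PV = 12.952719
  t = 8.0000: CF_t = 22.500000, DF = 0.554869, PV = 12.484548
  t = 8.5000: CF_t = 22.500000, DF = 0.534813, PV = 12.033300
  t = 9.0000: CF_t = 22.500000, DF = 0.515483, PV = 11.598361
  t = 9.5000: CF_t = 22.500000, DF = 0.496851, PV = 11.179143
  t = 10.0000: CF_t = 1022.500000, DF = 0.478892, PV = 489.667420
Price P = sum_t PV_t = 791.556937
Convexity numerator sum_t t*(t + 1/m) * CF_t / (1+y/m)^(m*t + 2):
  t = 0.5000: term = 10.073681
  t = 1.0000: term = 29.128717
  t = 1.5000: term = 56.151744
  t = 2.0000: term = 90.203604
  t = 2.5000: term = 130.414849
  t = 3.0000: term = 175.981483
  t = 3.5000: term = 226.160942
  t = 4.0000: term = 280.268294
  t = 4.5000: term = 337.672643
  t = 5.0000: term = 397.793743
  t = 5.5000: term = 460.098787
  t = 6.0000: term = 524.099385
  t = 6.5000: term = 589.348706
  t = 7.0000: term = 655.438783
  t = 7.5000: term = 721.997971
  t = 8.0000: term = 788.688546
  t = 8.5000: term = 855.204448
  t = 9.0000: term = 921.269143
  t = 9.5000: term = 986.633620
  t = 10.0000: term = 47765.496600
Convexity = (1/P) * sum = 56002.125688 / 791.556937 = 70.749333

Answer: Convexity = 70.7493


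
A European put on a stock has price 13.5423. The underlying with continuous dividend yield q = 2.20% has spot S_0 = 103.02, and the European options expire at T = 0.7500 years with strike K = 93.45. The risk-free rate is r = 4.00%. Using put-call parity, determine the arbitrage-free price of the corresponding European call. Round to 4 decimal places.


Put-call parity: C - P = S_0 * exp(-qT) - K * exp(-rT).
S_0 * exp(-qT) = 103.0200 * 0.98363538 = 101.33411678
K * exp(-rT) = 93.4500 * 0.97044553 = 90.68813511
C = P + S*exp(-qT) - K*exp(-rT)
C = 13.5423 + 101.33411678 - 90.68813511 = 24.1883

Answer: Call price = 24.1883


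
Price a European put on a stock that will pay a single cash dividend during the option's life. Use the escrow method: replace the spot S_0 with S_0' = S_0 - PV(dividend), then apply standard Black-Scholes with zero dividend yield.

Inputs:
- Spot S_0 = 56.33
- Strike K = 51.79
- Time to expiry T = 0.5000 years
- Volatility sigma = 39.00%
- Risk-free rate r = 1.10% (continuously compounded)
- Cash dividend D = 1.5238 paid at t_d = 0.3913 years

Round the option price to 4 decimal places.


Answer: Price = 4.3233

Derivation:
PV(D) = D * exp(-r * t_d) = 1.5238 * 0.99570495 = 1.51725520
S_0' = S_0 - PV(D) = 56.3300 - 1.51725520 = 54.81274480
d1 = (ln(S_0'/K) + (r + sigma^2/2)*T) / (sigma*sqrt(T)) = 0.36352779
d2 = d1 - sigma*sqrt(T) = 0.08775614
exp(-rT) = 0.99451510
N(-d1) = 0.35810533; N(-d2) = 0.46503525
P = K * exp(-rT) * N(-d2) - S_0' * N(-d1) = 51.7900 * 0.99451510 * 0.46503525 - 54.81274480 * 0.35810533 = 4.3233


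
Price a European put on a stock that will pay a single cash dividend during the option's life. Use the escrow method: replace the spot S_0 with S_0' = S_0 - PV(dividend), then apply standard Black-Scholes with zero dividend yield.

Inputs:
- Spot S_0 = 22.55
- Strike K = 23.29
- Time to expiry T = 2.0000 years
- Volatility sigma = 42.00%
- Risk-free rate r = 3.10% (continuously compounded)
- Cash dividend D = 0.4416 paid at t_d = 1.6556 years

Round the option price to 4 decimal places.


PV(D) = D * exp(-r * t_d) = 0.4416 * 0.94997121 = 0.41950729
S_0' = S_0 - PV(D) = 22.5500 - 0.41950729 = 22.13049271
d1 = (ln(S_0'/K) + (r + sigma^2/2)*T) / (sigma*sqrt(T)) = 0.31539039
d2 = d1 - sigma*sqrt(T) = -0.27857931
exp(-rT) = 0.93988289
N(-d1) = 0.37623263; N(-d2) = 0.60971615
P = K * exp(-rT) * N(-d2) - S_0' * N(-d1) = 23.2900 * 0.93988289 * 0.60971615 - 22.13049271 * 0.37623263 = 5.0204

Answer: Price = 5.0204


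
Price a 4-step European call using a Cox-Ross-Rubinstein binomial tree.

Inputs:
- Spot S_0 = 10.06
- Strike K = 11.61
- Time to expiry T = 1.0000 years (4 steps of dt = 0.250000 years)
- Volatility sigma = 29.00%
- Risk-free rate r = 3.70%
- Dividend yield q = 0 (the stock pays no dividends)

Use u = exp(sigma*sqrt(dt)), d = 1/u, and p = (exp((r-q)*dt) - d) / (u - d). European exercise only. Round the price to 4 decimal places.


dt = T/N = 0.250000
u = exp(sigma*sqrt(dt)) = 1.156040; d = 1/u = 0.865022
p = (exp((r-q)*dt) - d) / (u - d) = 0.495746
Discount per step: exp(-r*dt) = 0.990793
Stock lattice S(k, i) with i counting down-moves:
  k=0: S(0,0) = 10.0600
  k=1: S(1,0) = 11.6298; S(1,1) = 8.7021
  k=2: S(2,0) = 13.4445; S(2,1) = 10.0600; S(2,2) = 7.5275
  k=3: S(3,0) = 15.5423; S(3,1) = 11.6298; S(3,2) = 8.7021; S(3,3) = 6.5115
  k=4: S(4,0) = 17.9675; S(4,1) = 13.4445; S(4,2) = 10.0600; S(4,3) = 7.5275; S(4,4) = 5.6326
Terminal payoffs V(N, i) = max(S_T - K, 0):
  V(4,0) = 6.357547; V(4,1) = 1.834461; V(4,2) = 0.000000; V(4,3) = 0.000000; V(4,4) = 0.000000
Backward induction: V(k, i) = exp(-r*dt) * [p * V(k+1, i) + (1-p) * V(k+1, i+1)].
  V(3,0) = exp(-r*dt) * [p*6.357547 + (1-p)*1.834461] = 4.039226
  V(3,1) = exp(-r*dt) * [p*1.834461 + (1-p)*0.000000] = 0.901053
  V(3,2) = exp(-r*dt) * [p*0.000000 + (1-p)*0.000000] = 0.000000
  V(3,3) = exp(-r*dt) * [p*0.000000 + (1-p)*0.000000] = 0.000000
  V(2,0) = exp(-r*dt) * [p*4.039226 + (1-p)*0.901053] = 2.434169
  V(2,1) = exp(-r*dt) * [p*0.901053 + (1-p)*0.000000] = 0.442580
  V(2,2) = exp(-r*dt) * [p*0.000000 + (1-p)*0.000000] = 0.000000
  V(1,0) = exp(-r*dt) * [p*2.434169 + (1-p)*0.442580] = 1.416736
  V(1,1) = exp(-r*dt) * [p*0.442580 + (1-p)*0.000000] = 0.217387
  V(0,0) = exp(-r*dt) * [p*1.416736 + (1-p)*0.217387] = 0.804484

Answer: Price = V(0,0) = 0.8045


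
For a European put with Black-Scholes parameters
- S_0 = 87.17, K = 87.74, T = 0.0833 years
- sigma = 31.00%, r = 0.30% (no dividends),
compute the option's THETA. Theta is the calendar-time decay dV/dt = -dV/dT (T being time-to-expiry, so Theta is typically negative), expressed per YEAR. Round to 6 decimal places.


Answer: Theta = -18.526519

Derivation:
d1 = -0.0253175419; d2 = -0.1147889339
phi(d1) = 0.3988144443; exp(-qT) = 1.0000000000; exp(-rT) = 0.9997501312
Theta = -S*exp(-qT)*phi(d1)*sigma/(2*sqrt(T)) + r*K*exp(-rT)*N(-d2) - q*S*exp(-qT)*N(-d1)
N(-d1) = 0.5100991590; N(-d2) = 0.5456937897; sqrt(T) = 0.2886173938
Term 1 = -87.1700 * 1.0000000000 * 0.3988144443 * 0.3100 / (2 * 0.2886173938) = -18.6701205740
Term 2 = 0.0030 * 87.7400 * 0.9997501312 * 0.5456937897 = 0.1436016288
Term 3 = 0 (no dividend yield, q = 0)
Theta = -18.6701205740 + (0.1436016288) + (0.0000000000) = -18.526519


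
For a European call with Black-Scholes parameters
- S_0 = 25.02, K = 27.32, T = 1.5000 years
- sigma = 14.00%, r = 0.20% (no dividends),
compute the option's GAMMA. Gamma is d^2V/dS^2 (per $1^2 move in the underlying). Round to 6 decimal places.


Answer: Gamma = 0.085508

Derivation:
d1 = -0.4096685843; d2 = -0.5811328663
phi(d1) = 0.3668314841; exp(-qT) = 1.0000000000; exp(-rT) = 0.9970044955
Gamma = exp(-qT) * phi(d1) / (S * sigma * sqrt(T)) = 1.0000000000 * 0.3668314841 / (25.0200 * 0.1400 * 1.2247448714) = 0.085508


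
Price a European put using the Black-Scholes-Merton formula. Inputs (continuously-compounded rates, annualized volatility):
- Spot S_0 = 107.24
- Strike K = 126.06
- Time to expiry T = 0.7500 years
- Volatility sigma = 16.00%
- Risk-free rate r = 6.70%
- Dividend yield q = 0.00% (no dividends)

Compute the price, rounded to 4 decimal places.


d1 = (ln(S/K) + (r - q + 0.5*sigma^2) * T) / (sigma * sqrt(T)) = -0.73495730
d2 = d1 - sigma * sqrt(T) = -0.87352136
exp(-rT) = 0.95099165; exp(-qT) = 1.00000000
P = K * exp(-rT) * N(-d2) - S_0 * exp(-qT) * N(-d1)
N(-d1) = 0.76881725; N(-d2) = 0.80881052
P = 126.0600 * 0.95099165 * 0.80881052 - 107.2400 * 1.00000000 * 0.76881725 = 14.5139

Answer: Price = 14.5139


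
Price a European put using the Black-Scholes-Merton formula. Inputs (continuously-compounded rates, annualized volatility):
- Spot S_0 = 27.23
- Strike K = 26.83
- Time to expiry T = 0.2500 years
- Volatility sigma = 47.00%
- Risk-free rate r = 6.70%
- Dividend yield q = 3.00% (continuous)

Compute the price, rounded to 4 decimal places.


Answer: Price = 2.1898

Derivation:
d1 = (ln(S/K) + (r - q + 0.5*sigma^2) * T) / (sigma * sqrt(T)) = 0.21983465
d2 = d1 - sigma * sqrt(T) = -0.01516535
exp(-rT) = 0.98338950; exp(-qT) = 0.99252805
P = K * exp(-rT) * N(-d2) - S_0 * exp(-qT) * N(-d1)
N(-d1) = 0.41299997; N(-d2) = 0.50604987
P = 26.8300 * 0.98338950 * 0.50604987 - 27.2300 * 0.99252805 * 0.41299997 = 2.1898


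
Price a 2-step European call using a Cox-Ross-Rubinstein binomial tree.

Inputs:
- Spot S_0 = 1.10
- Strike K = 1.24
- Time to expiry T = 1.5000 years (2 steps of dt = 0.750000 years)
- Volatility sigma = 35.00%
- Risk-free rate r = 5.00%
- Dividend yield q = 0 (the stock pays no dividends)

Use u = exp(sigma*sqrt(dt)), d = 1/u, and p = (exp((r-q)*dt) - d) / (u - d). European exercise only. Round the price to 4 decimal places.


Answer: Price = V(0,0) = 0.1708

Derivation:
dt = T/N = 0.750000
u = exp(sigma*sqrt(dt)) = 1.354062; d = 1/u = 0.738519
p = (exp((r-q)*dt) - d) / (u - d) = 0.486876
Discount per step: exp(-r*dt) = 0.963194
Stock lattice S(k, i) with i counting down-moves:
  k=0: S(0,0) = 1.1000
  k=1: S(1,0) = 1.4895; S(1,1) = 0.8124
  k=2: S(2,0) = 2.0168; S(2,1) = 1.1000; S(2,2) = 0.6000
Terminal payoffs V(N, i) = max(S_T - K, 0):
  V(2,0) = 0.776832; V(2,1) = 0.000000; V(2,2) = 0.000000
Backward induction: V(k, i) = exp(-r*dt) * [p * V(k+1, i) + (1-p) * V(k+1, i+1)].
  V(1,0) = exp(-r*dt) * [p*0.776832 + (1-p)*0.000000] = 0.364300
  V(1,1) = exp(-r*dt) * [p*0.000000 + (1-p)*0.000000] = 0.000000
  V(0,0) = exp(-r*dt) * [p*0.364300 + (1-p)*0.000000] = 0.170841


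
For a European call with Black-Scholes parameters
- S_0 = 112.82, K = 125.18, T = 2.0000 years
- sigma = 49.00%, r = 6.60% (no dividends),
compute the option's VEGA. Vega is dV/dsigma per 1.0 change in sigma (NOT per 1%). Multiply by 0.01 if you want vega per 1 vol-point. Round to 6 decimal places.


Answer: Vega = 59.060628

Derivation:
d1 = 0.3869474850; d2 = -0.3060171605
phi(d1) = 0.3701663754; exp(-qT) = 1.0000000000; exp(-rT) = 0.8763409951
Vega = S * exp(-qT) * phi(d1) * sqrt(T) = 112.8200 * 1.0000000000 * 0.3701663754 * 1.4142135624 = 59.060628


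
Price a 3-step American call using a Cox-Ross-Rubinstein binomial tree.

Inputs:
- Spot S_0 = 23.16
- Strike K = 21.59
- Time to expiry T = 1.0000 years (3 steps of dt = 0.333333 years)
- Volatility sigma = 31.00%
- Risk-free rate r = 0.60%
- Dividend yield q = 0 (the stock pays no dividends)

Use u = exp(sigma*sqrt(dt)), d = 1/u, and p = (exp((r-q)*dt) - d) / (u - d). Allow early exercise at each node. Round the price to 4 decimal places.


Answer: Price = V(0,0) = 3.8418

Derivation:
dt = T/N = 0.333333
u = exp(sigma*sqrt(dt)) = 1.195995; d = 1/u = 0.836124
p = (exp((r-q)*dt) - d) / (u - d) = 0.460938
Discount per step: exp(-r*dt) = 0.998002
Stock lattice S(k, i) with i counting down-moves:
  k=0: S(0,0) = 23.1600
  k=1: S(1,0) = 27.6992; S(1,1) = 19.3646
  k=2: S(2,0) = 33.1282; S(2,1) = 23.1600; S(2,2) = 16.1912
  k=3: S(3,0) = 39.6211; S(3,1) = 27.6992; S(3,2) = 19.3646; S(3,3) = 13.5379
Terminal payoffs V(N, i) = max(S_T - K, 0):
  V(3,0) = 18.031124; V(3,1) = 6.109247; V(3,2) = 0.000000; V(3,3) = 0.000000
Backward induction: V(k, i) = exp(-r*dt) * [p * V(k+1, i) + (1-p) * V(k+1, i+1)]; then take max(V_cont, immediate exercise) for American.
  V(2,0) = exp(-r*dt) * [p*18.031124 + (1-p)*6.109247] = 11.581302; exercise = 11.538165; V(2,0) = max -> 11.581302
  V(2,1) = exp(-r*dt) * [p*6.109247 + (1-p)*0.000000] = 2.810355; exercise = 1.570000; V(2,1) = max -> 2.810355
  V(2,2) = exp(-r*dt) * [p*0.000000 + (1-p)*0.000000] = 0.000000; exercise = 0.000000; V(2,2) = max -> 0.000000
  V(1,0) = exp(-r*dt) * [p*11.581302 + (1-p)*2.810355] = 6.839521; exercise = 6.109247; V(1,0) = max -> 6.839521
  V(1,1) = exp(-r*dt) * [p*2.810355 + (1-p)*0.000000] = 1.292810; exercise = 0.000000; V(1,1) = max -> 1.292810
  V(0,0) = exp(-r*dt) * [p*6.839521 + (1-p)*1.292810] = 3.841806; exercise = 1.570000; V(0,0) = max -> 3.841806


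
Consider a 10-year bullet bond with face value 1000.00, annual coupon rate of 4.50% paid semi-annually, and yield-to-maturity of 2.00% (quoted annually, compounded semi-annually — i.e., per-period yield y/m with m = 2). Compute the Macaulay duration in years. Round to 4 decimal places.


Coupon per period c = face * coupon_rate / m = 22.500000
Periods per year m = 2; per-period yield y/m = 0.010000
Number of cashflows N = 20
Cashflows (t years, CF_t, discount factor 1/(1+y/m)^(m*t), PV):
  t = 0.5000: CF_t = 22.500000, DF = 0.990099, PV = 22.277228
  t = 1.0000: CF_t = 22.500000, DF = 0.980296, PV = 22.056661
  t = 1.5000: CF_t = 22.500000, DF = 0.970590, PV = 21.838278
  t = 2.0000: CF_t = 22.500000, DF = 0.960980, PV = 21.622058
  t = 2.5000: CF_t = 22.500000, DF = 0.951466, PV = 21.407978
  t = 3.0000: CF_t = 22.500000, DF = 0.942045, PV = 21.196018
  t = 3.5000: CF_t = 22.500000, DF = 0.932718, PV = 20.986156
  t = 4.0000: CF_t = 22.500000, DF = 0.923483, PV = 20.778373
  t = 4.5000: CF_t = 22.500000, DF = 0.914340, PV = 20.572646
  t = 5.0000: CF_t = 22.500000, DF = 0.905287, PV = 20.368956
  t = 5.5000: CF_t = 22.500000, DF = 0.896324, PV = 20.167284
  t = 6.0000: CF_t = 22.500000, DF = 0.887449, PV = 19.967608
  t = 6.5000: CF_t = 22.500000, DF = 0.878663, PV = 19.769908
  t = 7.0000: CF_t = 22.500000, DF = 0.869963, PV = 19.574167
  t = 7.5000: CF_t = 22.500000, DF = 0.861349, PV = 19.380363
  t = 8.0000: CF_t = 22.500000, DF = 0.852821, PV = 19.188478
  t = 8.5000: CF_t = 22.500000, DF = 0.844377, PV = 18.998493
  t = 9.0000: CF_t = 22.500000, DF = 0.836017, PV = 18.810390
  t = 9.5000: CF_t = 22.500000, DF = 0.827740, PV = 18.624148
  t = 10.0000: CF_t = 1022.500000, DF = 0.819544, PV = 837.984221
Price P = sum_t PV_t = 1225.569412
Macaulay numerator sum_t t * PV_t:
  t * PV_t at t = 0.5000: 11.138614
  t * PV_t at t = 1.0000: 22.056661
  t * PV_t at t = 1.5000: 32.757417
  t * PV_t at t = 2.0000: 43.244116
  t * PV_t at t = 2.5000: 53.519945
  t * PV_t at t = 3.0000: 63.588053
  t * PV_t at t = 3.5000: 73.451547
  t * PV_t at t = 4.0000: 83.113490
  t * PV_t at t = 4.5000: 92.576907
  t * PV_t at t = 5.0000: 101.844782
  t * PV_t at t = 5.5000: 110.920060
  t * PV_t at t = 6.0000: 119.805645
  t * PV_t at t = 6.5000: 128.504405
  t * PV_t at t = 7.0000: 137.019168
  t * PV_t at t = 7.5000: 145.352724
  t * PV_t at t = 8.0000: 153.507827
  t * PV_t at t = 8.5000: 161.487194
  t * PV_t at t = 9.0000: 169.293506
  t * PV_t at t = 9.5000: 176.929407
  t * PV_t at t = 10.0000: 8379.842209
Macaulay duration D = (sum_t t * PV_t) / P = 10259.953679 / 1225.569412 = 8.371581

Answer: Macaulay duration = 8.3716 years


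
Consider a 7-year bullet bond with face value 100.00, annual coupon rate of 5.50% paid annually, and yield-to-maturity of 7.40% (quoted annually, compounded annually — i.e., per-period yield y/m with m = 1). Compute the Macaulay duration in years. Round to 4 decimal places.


Coupon per period c = face * coupon_rate / m = 5.500000
Periods per year m = 1; per-period yield y/m = 0.074000
Number of cashflows N = 7
Cashflows (t years, CF_t, discount factor 1/(1+y/m)^(m*t), PV):
  t = 1.0000: CF_t = 5.500000, DF = 0.931099, PV = 5.121043
  t = 2.0000: CF_t = 5.500000, DF = 0.866945, PV = 4.768196
  t = 3.0000: CF_t = 5.500000, DF = 0.807211, PV = 4.439661
  t = 4.0000: CF_t = 5.500000, DF = 0.751593, PV = 4.133763
  t = 5.0000: CF_t = 5.500000, DF = 0.699808, PV = 3.848941
  t = 6.0000: CF_t = 5.500000, DF = 0.651590, PV = 3.583744
  t = 7.0000: CF_t = 105.500000, DF = 0.606694, PV = 64.006266
Price P = sum_t PV_t = 89.901615
Macaulay numerator sum_t t * PV_t:
  t * PV_t at t = 1.0000: 5.121043
  t * PV_t at t = 2.0000: 9.536393
  t * PV_t at t = 3.0000: 13.318984
  t * PV_t at t = 4.0000: 16.535052
  t * PV_t at t = 5.0000: 19.244706
  t * PV_t at t = 6.0000: 21.502465
  t * PV_t at t = 7.0000: 448.043860
Macaulay duration D = (sum_t t * PV_t) / P = 533.302503 / 89.901615 = 5.932068

Answer: Macaulay duration = 5.9321 years


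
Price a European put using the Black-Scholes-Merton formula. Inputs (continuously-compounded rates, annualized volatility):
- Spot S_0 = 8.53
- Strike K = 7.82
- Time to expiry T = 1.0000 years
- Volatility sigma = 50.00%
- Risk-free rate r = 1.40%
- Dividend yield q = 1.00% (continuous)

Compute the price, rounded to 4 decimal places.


Answer: Price = 1.2535

Derivation:
d1 = (ln(S/K) + (r - q + 0.5*sigma^2) * T) / (sigma * sqrt(T)) = 0.43180961
d2 = d1 - sigma * sqrt(T) = -0.06819039
exp(-rT) = 0.98609754; exp(-qT) = 0.99004983
P = K * exp(-rT) * N(-d2) - S_0 * exp(-qT) * N(-d1)
N(-d1) = 0.33293990; N(-d2) = 0.52718296
P = 7.8200 * 0.98609754 * 0.52718296 - 8.5300 * 0.99004983 * 0.33293990 = 1.2535


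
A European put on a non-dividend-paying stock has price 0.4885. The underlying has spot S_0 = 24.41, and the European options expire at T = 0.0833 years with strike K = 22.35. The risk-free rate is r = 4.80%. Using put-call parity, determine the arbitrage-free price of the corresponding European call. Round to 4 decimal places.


Put-call parity: C - P = S_0 * exp(-qT) - K * exp(-rT).
S_0 * exp(-qT) = 24.4100 * 1.00000000 = 24.41000000
K * exp(-rT) = 22.3500 * 0.99600958 = 22.26081418
C = P + S*exp(-qT) - K*exp(-rT)
C = 0.4885 + 24.41000000 - 22.26081418 = 2.6377

Answer: Call price = 2.6377


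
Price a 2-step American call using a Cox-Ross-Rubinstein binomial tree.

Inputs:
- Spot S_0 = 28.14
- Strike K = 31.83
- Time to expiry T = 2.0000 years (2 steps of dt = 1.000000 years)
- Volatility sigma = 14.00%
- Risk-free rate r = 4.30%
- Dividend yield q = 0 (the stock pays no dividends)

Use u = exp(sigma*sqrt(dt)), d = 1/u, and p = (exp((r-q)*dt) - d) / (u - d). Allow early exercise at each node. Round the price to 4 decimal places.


Answer: Price = V(0,0) = 1.9147

Derivation:
dt = T/N = 1.000000
u = exp(sigma*sqrt(dt)) = 1.150274; d = 1/u = 0.869358
p = (exp((r-q)*dt) - d) / (u - d) = 0.621467
Discount per step: exp(-r*dt) = 0.957911
Stock lattice S(k, i) with i counting down-moves:
  k=0: S(0,0) = 28.1400
  k=1: S(1,0) = 32.3687; S(1,1) = 24.4637
  k=2: S(2,0) = 37.2329; S(2,1) = 28.1400; S(2,2) = 21.2678
Terminal payoffs V(N, i) = max(S_T - K, 0):
  V(2,0) = 5.402873; V(2,1) = 0.000000; V(2,2) = 0.000000
Backward induction: V(k, i) = exp(-r*dt) * [p * V(k+1, i) + (1-p) * V(k+1, i+1)]; then take max(V_cont, immediate exercise) for American.
  V(1,0) = exp(-r*dt) * [p*5.402873 + (1-p)*0.000000] = 3.216384; exercise = 0.538705; V(1,0) = max -> 3.216384
  V(1,1) = exp(-r*dt) * [p*0.000000 + (1-p)*0.000000] = 0.000000; exercise = 0.000000; V(1,1) = max -> 0.000000
  V(0,0) = exp(-r*dt) * [p*3.216384 + (1-p)*0.000000] = 1.914746; exercise = 0.000000; V(0,0) = max -> 1.914746


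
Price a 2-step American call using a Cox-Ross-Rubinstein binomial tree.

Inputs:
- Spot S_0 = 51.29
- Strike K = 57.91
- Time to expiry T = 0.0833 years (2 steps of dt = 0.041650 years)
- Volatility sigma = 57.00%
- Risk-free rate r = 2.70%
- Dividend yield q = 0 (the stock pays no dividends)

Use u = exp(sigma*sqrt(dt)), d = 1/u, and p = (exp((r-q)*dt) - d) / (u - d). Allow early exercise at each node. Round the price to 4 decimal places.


Answer: Price = V(0,0) = 1.5392

Derivation:
dt = T/N = 0.041650
u = exp(sigma*sqrt(dt)) = 1.123364; d = 1/u = 0.890184
p = (exp((r-q)*dt) - d) / (u - d) = 0.475776
Discount per step: exp(-r*dt) = 0.998876
Stock lattice S(k, i) with i counting down-moves:
  k=0: S(0,0) = 51.2900
  k=1: S(1,0) = 57.6173; S(1,1) = 45.6575
  k=2: S(2,0) = 64.7252; S(2,1) = 51.2900; S(2,2) = 40.6436
Terminal payoffs V(N, i) = max(S_T - K, 0):
  V(2,0) = 6.815211; V(2,1) = 0.000000; V(2,2) = 0.000000
Backward induction: V(k, i) = exp(-r*dt) * [p * V(k+1, i) + (1-p) * V(k+1, i+1)]; then take max(V_cont, immediate exercise) for American.
  V(1,0) = exp(-r*dt) * [p*6.815211 + (1-p)*0.000000] = 3.238871; exercise = 0.000000; V(1,0) = max -> 3.238871
  V(1,1) = exp(-r*dt) * [p*0.000000 + (1-p)*0.000000] = 0.000000; exercise = 0.000000; V(1,1) = max -> 0.000000
  V(0,0) = exp(-r*dt) * [p*3.238871 + (1-p)*0.000000] = 1.539246; exercise = 0.000000; V(0,0) = max -> 1.539246


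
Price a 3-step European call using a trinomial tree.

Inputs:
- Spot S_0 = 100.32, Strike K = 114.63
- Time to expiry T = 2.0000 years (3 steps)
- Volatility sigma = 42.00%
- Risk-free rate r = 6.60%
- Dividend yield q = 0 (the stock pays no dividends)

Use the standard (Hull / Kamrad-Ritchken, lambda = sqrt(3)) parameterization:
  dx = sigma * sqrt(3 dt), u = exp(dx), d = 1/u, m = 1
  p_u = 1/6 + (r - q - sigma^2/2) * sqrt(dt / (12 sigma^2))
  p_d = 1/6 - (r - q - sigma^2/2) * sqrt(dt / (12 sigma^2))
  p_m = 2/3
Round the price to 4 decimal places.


Answer: Price = V(0,0) = 23.3205

Derivation:
dt = T/N = 0.666667; dx = sigma*sqrt(3*dt) = 0.593970
u = exp(dx) = 1.811164; d = 1/u = 0.552131
p_u = 0.154208, p_m = 0.666667, p_d = 0.179125
Discount per step: exp(-r*dt) = 0.956954
Stock lattice S(k, j) with j the centered position index:
  k=0: S(0,+0) = 100.3200
  k=1: S(1,-1) = 55.3898; S(1,+0) = 100.3200; S(1,+1) = 181.6960
  k=2: S(2,-2) = 30.5824; S(2,-1) = 55.3898; S(2,+0) = 100.3200; S(2,+1) = 181.6960; S(2,+2) = 329.0812
  k=3: S(3,-3) = 16.8855; S(3,-2) = 30.5824; S(3,-1) = 55.3898; S(3,+0) = 100.3200; S(3,+1) = 181.6960; S(3,+2) = 329.0812; S(3,+3) = 596.0200
Terminal payoffs V(N, j) = max(S_T - K, 0):
  V(3,-3) = 0.000000; V(3,-2) = 0.000000; V(3,-1) = 0.000000; V(3,+0) = 0.000000; V(3,+1) = 67.065966; V(3,+2) = 214.451180; V(3,+3) = 481.389965
Backward induction: V(k, j) = exp(-r*dt) * [p_u * V(k+1, j+1) + p_m * V(k+1, j) + p_d * V(k+1, j-1)]
  V(2,-2) = exp(-r*dt) * [p_u*0.000000 + p_m*0.000000 + p_d*0.000000] = 0.000000
  V(2,-1) = exp(-r*dt) * [p_u*0.000000 + p_m*0.000000 + p_d*0.000000] = 0.000000
  V(2,+0) = exp(-r*dt) * [p_u*67.065966 + p_m*0.000000 + p_d*0.000000] = 9.896929
  V(2,+1) = exp(-r*dt) * [p_u*214.451180 + p_m*67.065966 + p_d*0.000000] = 74.432603
  V(2,+2) = exp(-r*dt) * [p_u*481.389965 + p_m*214.451180 + p_d*67.065966] = 219.348106
  V(1,-1) = exp(-r*dt) * [p_u*9.896929 + p_m*0.000000 + p_d*0.000000] = 1.460491
  V(1,+0) = exp(-r*dt) * [p_u*74.432603 + p_m*9.896929 + p_d*0.000000] = 17.297961
  V(1,+1) = exp(-r*dt) * [p_u*219.348106 + p_m*74.432603 + p_d*9.896929] = 81.551409
  V(0,+0) = exp(-r*dt) * [p_u*81.551409 + p_m*17.297961 + p_d*1.460491] = 23.320465


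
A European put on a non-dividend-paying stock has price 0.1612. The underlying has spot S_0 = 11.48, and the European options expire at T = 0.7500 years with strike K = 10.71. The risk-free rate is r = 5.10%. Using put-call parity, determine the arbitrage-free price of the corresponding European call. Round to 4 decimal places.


Put-call parity: C - P = S_0 * exp(-qT) - K * exp(-rT).
S_0 * exp(-qT) = 11.4800 * 1.00000000 = 11.48000000
K * exp(-rT) = 10.7100 * 0.96247229 = 10.30807826
C = P + S*exp(-qT) - K*exp(-rT)
C = 0.1612 + 11.48000000 - 10.30807826 = 1.3331

Answer: Call price = 1.3331


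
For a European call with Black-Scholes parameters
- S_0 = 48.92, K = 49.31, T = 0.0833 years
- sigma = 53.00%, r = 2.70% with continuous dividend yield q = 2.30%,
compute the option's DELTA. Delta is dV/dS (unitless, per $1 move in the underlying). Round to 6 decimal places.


Answer: Delta = 0.509694

Derivation:
d1 = 0.0267514544; d2 = -0.1262157643
phi(d1) = 0.3987995563; exp(-qT) = 0.9980859342; exp(-rT) = 0.9977534273
N(d1) = 0.5106710135
Delta = exp(-qT) * N(d1) = 0.9980859342 * 0.5106710135 = 0.509694


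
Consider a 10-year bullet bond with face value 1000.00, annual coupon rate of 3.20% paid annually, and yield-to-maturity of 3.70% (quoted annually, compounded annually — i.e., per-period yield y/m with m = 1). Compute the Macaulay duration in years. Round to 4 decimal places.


Coupon per period c = face * coupon_rate / m = 32.000000
Periods per year m = 1; per-period yield y/m = 0.037000
Number of cashflows N = 10
Cashflows (t years, CF_t, discount factor 1/(1+y/m)^(m*t), PV):
  t = 1.0000: CF_t = 32.000000, DF = 0.964320, PV = 30.858245
  t = 2.0000: CF_t = 32.000000, DF = 0.929913, PV = 29.757228
  t = 3.0000: CF_t = 32.000000, DF = 0.896734, PV = 28.695494
  t = 4.0000: CF_t = 32.000000, DF = 0.864739, PV = 27.671643
  t = 5.0000: CF_t = 32.000000, DF = 0.833885, PV = 26.684323
  t = 6.0000: CF_t = 32.000000, DF = 0.804132, PV = 25.732231
  t = 7.0000: CF_t = 32.000000, DF = 0.775441, PV = 24.814109
  t = 8.0000: CF_t = 32.000000, DF = 0.747773, PV = 23.928745
  t = 9.0000: CF_t = 32.000000, DF = 0.721093, PV = 23.074971
  t = 10.0000: CF_t = 1032.000000, DF = 0.695364, PV = 717.616033
Price P = sum_t PV_t = 958.833023
Macaulay numerator sum_t t * PV_t:
  t * PV_t at t = 1.0000: 30.858245
  t * PV_t at t = 2.0000: 59.514455
  t * PV_t at t = 3.0000: 86.086483
  t * PV_t at t = 4.0000: 110.686574
  t * PV_t at t = 5.0000: 133.421617
  t * PV_t at t = 6.0000: 154.393385
  t * PV_t at t = 7.0000: 173.698762
  t * PV_t at t = 8.0000: 191.429962
  t * PV_t at t = 9.0000: 207.674742
  t * PV_t at t = 10.0000: 7176.160334
Macaulay duration D = (sum_t t * PV_t) / P = 8323.924560 / 958.833023 = 8.681308

Answer: Macaulay duration = 8.6813 years


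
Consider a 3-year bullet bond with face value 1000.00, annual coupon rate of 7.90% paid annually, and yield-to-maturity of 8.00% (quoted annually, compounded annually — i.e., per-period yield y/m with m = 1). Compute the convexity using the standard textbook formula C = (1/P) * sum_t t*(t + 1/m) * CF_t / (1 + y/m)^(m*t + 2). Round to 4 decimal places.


Answer: Convexity = 9.3100

Derivation:
Coupon per period c = face * coupon_rate / m = 79.000000
Periods per year m = 1; per-period yield y/m = 0.080000
Number of cashflows N = 3
Cashflows (t years, CF_t, discount factor 1/(1+y/m)^(m*t), PV):
  t = 1.0000: CF_t = 79.000000, DF = 0.925926, PV = 73.148148
  t = 2.0000: CF_t = 79.000000, DF = 0.857339, PV = 67.729767
  t = 3.0000: CF_t = 1079.000000, DF = 0.793832, PV = 856.544988
Price P = sum_t PV_t = 997.422903
Convexity numerator sum_t t*(t + 1/m) * CF_t / (1+y/m)^(m*t + 2):
  t = 1.0000: term = 125.425494
  t = 2.0000: term = 348.404150
  t = 3.0000: term = 8812.191235
Convexity = (1/P) * sum = 9286.020879 / 997.422903 = 9.310014


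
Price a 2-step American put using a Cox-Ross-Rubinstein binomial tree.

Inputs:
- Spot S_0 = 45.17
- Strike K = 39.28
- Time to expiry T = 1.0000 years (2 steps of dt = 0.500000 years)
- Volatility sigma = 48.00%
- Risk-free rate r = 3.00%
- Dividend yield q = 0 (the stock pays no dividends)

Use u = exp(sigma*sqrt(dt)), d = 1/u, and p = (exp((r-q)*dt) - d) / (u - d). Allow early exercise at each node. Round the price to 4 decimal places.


dt = T/N = 0.500000
u = exp(sigma*sqrt(dt)) = 1.404121; d = 1/u = 0.712189
p = (exp((r-q)*dt) - d) / (u - d) = 0.437794
Discount per step: exp(-r*dt) = 0.985112
Stock lattice S(k, i) with i counting down-moves:
  k=0: S(0,0) = 45.1700
  k=1: S(1,0) = 63.4241; S(1,1) = 32.1696
  k=2: S(2,0) = 89.0551; S(2,1) = 45.1700; S(2,2) = 22.9109
Terminal payoffs V(N, i) = max(K - S_T, 0):
  V(2,0) = 0.000000; V(2,1) = 0.000000; V(2,2) = 16.369149
Backward induction: V(k, i) = exp(-r*dt) * [p * V(k+1, i) + (1-p) * V(k+1, i+1)]; then take max(V_cont, immediate exercise) for American.
  V(1,0) = exp(-r*dt) * [p*0.000000 + (1-p)*0.000000] = 0.000000; exercise = 0.000000; V(1,0) = max -> 0.000000
  V(1,1) = exp(-r*dt) * [p*0.000000 + (1-p)*16.369149] = 9.065816; exercise = 7.110400; V(1,1) = max -> 9.065816
  V(0,0) = exp(-r*dt) * [p*0.000000 + (1-p)*9.065816] = 5.020970; exercise = 0.000000; V(0,0) = max -> 5.020970

Answer: Price = V(0,0) = 5.0210


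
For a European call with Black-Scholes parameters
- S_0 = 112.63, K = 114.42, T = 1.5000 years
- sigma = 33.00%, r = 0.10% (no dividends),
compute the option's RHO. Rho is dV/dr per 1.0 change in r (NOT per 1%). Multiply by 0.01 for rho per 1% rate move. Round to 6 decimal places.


d1 = 0.1667811080; d2 = -0.2373846995
phi(d1) = 0.3934322093; exp(-qT) = 1.0000000000; exp(-rT) = 0.9985011244
N(d2) = 0.4061791793
Rho = K*T*exp(-rT)*N(d2) = 114.4200 * 1.5000 * 0.9985011244 * 0.4061791793 = 69.608042

Answer: Rho = 69.608042


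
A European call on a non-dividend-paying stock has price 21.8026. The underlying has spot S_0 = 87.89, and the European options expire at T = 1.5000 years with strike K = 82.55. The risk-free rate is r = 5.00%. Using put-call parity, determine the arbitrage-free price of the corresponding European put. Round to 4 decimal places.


Answer: Put price = 10.4978

Derivation:
Put-call parity: C - P = S_0 * exp(-qT) - K * exp(-rT).
S_0 * exp(-qT) = 87.8900 * 1.00000000 = 87.89000000
K * exp(-rT) = 82.5500 * 0.92774349 = 76.58522480
P = C - S*exp(-qT) + K*exp(-rT)
P = 21.8026 - 87.89000000 + 76.58522480 = 10.4978
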